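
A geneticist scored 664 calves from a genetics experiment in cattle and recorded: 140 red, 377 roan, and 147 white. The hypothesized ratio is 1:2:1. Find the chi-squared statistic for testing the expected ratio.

The 1:2:1 ratio has 4 parts, so with N = 664 the expected counts are:
  red: 664 × 1/4 = 166
  roan: 664 × 2/4 = 332
  white: 664 × 1/4 = 166
χ² = Σ (O − E)² / E
  red: (140 − 166)² / 166 = 4.0723
  roan: (377 − 332)² / 332 = 6.0994
  white: (147 − 166)² / 166 = 2.1747
χ² = 4.0723 + 6.0994 + 2.1747 = 12.3464 ≈ 12.346

12.346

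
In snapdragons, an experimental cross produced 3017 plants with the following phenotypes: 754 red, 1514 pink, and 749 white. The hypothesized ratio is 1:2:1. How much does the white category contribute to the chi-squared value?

0.037

Total ratio parts = 4. Expected numbers out of 3017:
  red: 3017 × 1/4 = 754.25
  pink: 3017 × 2/4 = 1508.5
  white: 3017 × 1/4 = 754.25
Contribution of white: (749 − 754.25)² / 754.25 = 0.0365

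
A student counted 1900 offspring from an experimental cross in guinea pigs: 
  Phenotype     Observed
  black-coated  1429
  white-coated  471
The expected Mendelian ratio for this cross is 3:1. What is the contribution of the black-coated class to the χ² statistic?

0.011

Total ratio parts = 4. Expected numbers out of 1900:
  black-coated: 1900 × 3/4 = 1425
  white-coated: 1900 × 1/4 = 475
Contribution of black-coated: (1429 − 1425)² / 1425 = 0.0112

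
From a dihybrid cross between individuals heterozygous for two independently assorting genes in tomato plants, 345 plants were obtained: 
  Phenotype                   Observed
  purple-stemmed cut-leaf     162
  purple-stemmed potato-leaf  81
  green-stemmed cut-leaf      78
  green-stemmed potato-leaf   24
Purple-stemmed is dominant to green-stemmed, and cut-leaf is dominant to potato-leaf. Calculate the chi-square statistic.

A dihybrid F₂ with independent assortment and complete dominance at both loci gives a 9:3:3:1 phenotypic ratio.
Total ratio parts = 16. Expected numbers out of 345:
  purple-stemmed cut-leaf: 345 × 9/16 = 194.0625
  purple-stemmed potato-leaf: 345 × 3/16 = 64.6875
  green-stemmed cut-leaf: 345 × 3/16 = 64.6875
  green-stemmed potato-leaf: 345 × 1/16 = 21.5625
χ² = Σ (O − E)² / E
  purple-stemmed cut-leaf: (162 − 194.0625)² / 194.0625 = 5.2973
  purple-stemmed potato-leaf: (81 − 64.6875)² / 64.6875 = 4.1136
  green-stemmed cut-leaf: (78 − 64.6875)² / 64.6875 = 2.7397
  green-stemmed potato-leaf: (24 − 21.5625)² / 21.5625 = 0.2755
χ² = 5.2973 + 4.1136 + 2.7397 + 0.2755 = 12.4261 ≈ 12.426

12.426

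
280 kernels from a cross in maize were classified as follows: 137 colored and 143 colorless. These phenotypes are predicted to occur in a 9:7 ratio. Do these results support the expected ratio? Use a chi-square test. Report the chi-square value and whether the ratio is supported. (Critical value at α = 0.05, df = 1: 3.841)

6.099; not consistent

The 9:7 ratio has 16 parts, so with N = 280 the expected counts are:
  colored: 280 × 9/16 = 157.5
  colorless: 280 × 7/16 = 122.5
χ² = Σ (O − E)² / E
  colored: (137 − 157.5)² / 157.5 = 2.6683
  colorless: (143 − 122.5)² / 122.5 = 3.4306
χ² = 2.6683 + 3.4306 = 6.0989 ≈ 6.099
Degrees of freedom = 2 − 1 = 1; critical value at α = 0.05 is 3.841.
Since 6.099 > 3.841, we reject the null hypothesis — the data do not fit the 9:7 ratio.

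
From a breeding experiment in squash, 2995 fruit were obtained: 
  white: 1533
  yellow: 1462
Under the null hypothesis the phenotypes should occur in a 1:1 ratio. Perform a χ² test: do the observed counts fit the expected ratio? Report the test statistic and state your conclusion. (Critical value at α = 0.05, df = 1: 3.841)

1.683; consistent

Total ratio parts = 2. Expected numbers out of 2995:
  white: 2995 × 1/2 = 1497.5
  yellow: 2995 × 1/2 = 1497.5
χ² = Σ (O − E)² / E
  white: (1533 − 1497.5)² / 1497.5 = 0.8416
  yellow: (1462 − 1497.5)² / 1497.5 = 0.8416
χ² = 0.8416 + 0.8416 = 1.6832 ≈ 1.683
Degrees of freedom = 2 − 1 = 1; critical value at α = 0.05 is 3.841.
Since 1.683 < 3.841, we fail to reject the null hypothesis — the data are consistent with the 1:1 ratio.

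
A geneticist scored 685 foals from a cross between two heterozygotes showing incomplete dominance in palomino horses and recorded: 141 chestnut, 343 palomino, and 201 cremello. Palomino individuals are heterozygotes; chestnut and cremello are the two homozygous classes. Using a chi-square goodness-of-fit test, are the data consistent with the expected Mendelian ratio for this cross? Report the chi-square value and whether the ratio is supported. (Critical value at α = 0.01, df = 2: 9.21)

With incomplete dominance, a heterozygote × heterozygote cross gives a 1:2:1 phenotypic ratio.
Total ratio parts = 4. Expected numbers out of 685:
  chestnut: 685 × 1/4 = 171.25
  palomino: 685 × 2/4 = 342.5
  cremello: 685 × 1/4 = 171.25
χ² = Σ (O − E)² / E
  chestnut: (141 − 171.25)² / 171.25 = 5.3434
  palomino: (343 − 342.5)² / 342.5 = 0.0007
  cremello: (201 − 171.25)² / 171.25 = 5.1682
χ² = 5.3434 + 0.0007 + 5.1682 = 10.5123 ≈ 10.512
Degrees of freedom = 3 − 1 = 2; critical value at α = 0.01 is 9.21.
Since 10.512 > 9.21, we reject the null hypothesis — the data do not fit the 1:2:1 ratio.

10.512; not consistent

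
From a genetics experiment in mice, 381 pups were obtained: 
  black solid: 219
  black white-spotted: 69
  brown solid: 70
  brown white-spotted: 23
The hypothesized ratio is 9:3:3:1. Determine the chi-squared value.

0.242

The 9:3:3:1 ratio has 16 parts, so with N = 381 the expected counts are:
  black solid: 381 × 9/16 = 214.3125
  black white-spotted: 381 × 3/16 = 71.4375
  brown solid: 381 × 3/16 = 71.4375
  brown white-spotted: 381 × 1/16 = 23.8125
χ² = Σ (O − E)² / E
  black solid: (219 − 214.3125)² / 214.3125 = 0.1025
  black white-spotted: (69 − 71.4375)² / 71.4375 = 0.0832
  brown solid: (70 − 71.4375)² / 71.4375 = 0.0289
  brown white-spotted: (23 − 23.8125)² / 23.8125 = 0.0277
χ² = 0.1025 + 0.0832 + 0.0289 + 0.0277 = 0.2423 ≈ 0.242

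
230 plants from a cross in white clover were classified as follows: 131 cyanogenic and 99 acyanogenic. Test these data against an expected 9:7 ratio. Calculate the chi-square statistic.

Under the 9:7 hypothesis (Σ ratio = 16, N = 230):
  cyanogenic: 230 × 9/16 = 129.375
  acyanogenic: 230 × 7/16 = 100.625
χ² = Σ (O − E)² / E
  cyanogenic: (131 − 129.375)² / 129.375 = 0.0204
  acyanogenic: (99 − 100.625)² / 100.625 = 0.0262
χ² = 0.0204 + 0.0262 = 0.0466 ≈ 0.047

0.047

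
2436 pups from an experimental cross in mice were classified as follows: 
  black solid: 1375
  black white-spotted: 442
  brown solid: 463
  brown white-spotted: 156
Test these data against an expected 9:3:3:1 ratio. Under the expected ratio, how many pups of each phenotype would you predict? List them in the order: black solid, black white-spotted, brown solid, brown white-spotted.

Expected counts for N = 2436 under a 9:3:3:1 ratio (total parts = 16):
  black solid: 2436 × 9/16 = 1370.25
  black white-spotted: 2436 × 3/16 = 456.75
  brown solid: 2436 × 3/16 = 456.75
  brown white-spotted: 2436 × 1/16 = 152.25

1370.25, 456.75, 456.75, 152.25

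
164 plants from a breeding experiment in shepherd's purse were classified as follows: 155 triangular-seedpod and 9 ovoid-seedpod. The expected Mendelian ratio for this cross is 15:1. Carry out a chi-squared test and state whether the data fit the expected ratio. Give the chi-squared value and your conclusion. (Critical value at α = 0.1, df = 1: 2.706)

Total ratio parts = 16. Expected numbers out of 164:
  triangular-seedpod: 164 × 15/16 = 153.75
  ovoid-seedpod: 164 × 1/16 = 10.25
χ² = Σ (O − E)² / E
  triangular-seedpod: (155 − 153.75)² / 153.75 = 0.0102
  ovoid-seedpod: (9 − 10.25)² / 10.25 = 0.1524
χ² = 0.0102 + 0.1524 = 0.1626 ≈ 0.163
Degrees of freedom = 2 − 1 = 1; critical value at α = 0.1 is 2.706.
Since 0.163 < 2.706, we fail to reject the null hypothesis — the data are consistent with the 15:1 ratio.

0.163; consistent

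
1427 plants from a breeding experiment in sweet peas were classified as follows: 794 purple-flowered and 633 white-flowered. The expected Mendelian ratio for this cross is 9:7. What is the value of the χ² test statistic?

0.215

Expected counts for N = 1427 under a 9:7 ratio (total parts = 16):
  purple-flowered: 1427 × 9/16 = 802.6875
  white-flowered: 1427 × 7/16 = 624.3125
χ² = Σ (O − E)² / E
  purple-flowered: (794 − 802.6875)² / 802.6875 = 0.0940
  white-flowered: (633 − 624.3125)² / 624.3125 = 0.1209
χ² = 0.0940 + 0.1209 = 0.2149 ≈ 0.215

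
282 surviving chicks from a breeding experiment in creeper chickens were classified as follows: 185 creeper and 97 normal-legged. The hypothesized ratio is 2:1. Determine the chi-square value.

0.144

Expected counts for N = 282 under a 2:1 ratio (total parts = 3):
  creeper: 282 × 2/3 = 188
  normal-legged: 282 × 1/3 = 94
χ² = Σ (O − E)² / E
  creeper: (185 − 188)² / 188 = 0.0479
  normal-legged: (97 − 94)² / 94 = 0.0957
χ² = 0.0479 + 0.0957 = 0.1436 ≈ 0.144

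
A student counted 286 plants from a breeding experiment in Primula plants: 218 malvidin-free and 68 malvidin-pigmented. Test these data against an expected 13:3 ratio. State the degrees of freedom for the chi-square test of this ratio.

1

A goodness-of-fit test with 2 phenotype classes has df = 2 − 1 = 1.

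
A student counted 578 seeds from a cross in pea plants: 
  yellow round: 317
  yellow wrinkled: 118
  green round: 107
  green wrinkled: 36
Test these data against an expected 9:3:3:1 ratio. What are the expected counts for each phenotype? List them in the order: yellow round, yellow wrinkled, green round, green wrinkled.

Expected counts for N = 578 under a 9:3:3:1 ratio (total parts = 16):
  yellow round: 578 × 9/16 = 325.125
  yellow wrinkled: 578 × 3/16 = 108.375
  green round: 578 × 3/16 = 108.375
  green wrinkled: 578 × 1/16 = 36.125

325.125, 108.375, 108.375, 36.125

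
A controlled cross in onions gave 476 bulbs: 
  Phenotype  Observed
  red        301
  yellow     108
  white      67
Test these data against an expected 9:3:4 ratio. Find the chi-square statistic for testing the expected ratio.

30.791

Expected counts for N = 476 under a 9:3:4 ratio (total parts = 16):
  red: 476 × 9/16 = 267.75
  yellow: 476 × 3/16 = 89.25
  white: 476 × 4/16 = 119
χ² = Σ (O − E)² / E
  red: (301 − 267.75)² / 267.75 = 4.1291
  yellow: (108 − 89.25)² / 89.25 = 3.9391
  white: (67 − 119)² / 119 = 22.7227
χ² = 4.1291 + 3.9391 + 22.7227 = 30.7909 ≈ 30.791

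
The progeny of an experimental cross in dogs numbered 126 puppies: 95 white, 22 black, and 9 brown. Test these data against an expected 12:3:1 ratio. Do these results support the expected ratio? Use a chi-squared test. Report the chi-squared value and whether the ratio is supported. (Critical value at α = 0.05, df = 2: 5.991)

Expected counts for N = 126 under a 12:3:1 ratio (total parts = 16):
  white: 126 × 12/16 = 94.5
  black: 126 × 3/16 = 23.625
  brown: 126 × 1/16 = 7.875
χ² = Σ (O − E)² / E
  white: (95 − 94.5)² / 94.5 = 0.0026
  black: (22 − 23.625)² / 23.625 = 0.1118
  brown: (9 − 7.875)² / 7.875 = 0.1607
χ² = 0.0026 + 0.1118 + 0.1607 = 0.2751 ≈ 0.275
Degrees of freedom = 3 − 1 = 2; critical value at α = 0.05 is 5.991.
Since 0.275 < 5.991, we fail to reject the null hypothesis — the data are consistent with the 12:3:1 ratio.

0.275; consistent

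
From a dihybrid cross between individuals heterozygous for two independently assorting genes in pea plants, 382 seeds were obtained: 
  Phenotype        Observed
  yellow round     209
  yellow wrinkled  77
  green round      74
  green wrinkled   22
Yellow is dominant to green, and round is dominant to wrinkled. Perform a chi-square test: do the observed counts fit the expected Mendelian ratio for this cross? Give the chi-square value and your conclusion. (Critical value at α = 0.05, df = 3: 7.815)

A dihybrid F₂ with independent assortment and complete dominance at both loci gives a 9:3:3:1 phenotypic ratio.
Total ratio parts = 16. Expected numbers out of 382:
  yellow round: 382 × 9/16 = 214.875
  yellow wrinkled: 382 × 3/16 = 71.625
  green round: 382 × 3/16 = 71.625
  green wrinkled: 382 × 1/16 = 23.875
χ² = Σ (O − E)² / E
  yellow round: (209 − 214.875)² / 214.875 = 0.1606
  yellow wrinkled: (77 − 71.625)² / 71.625 = 0.4034
  green round: (74 − 71.625)² / 71.625 = 0.0788
  green wrinkled: (22 − 23.875)² / 23.875 = 0.1473
χ² = 0.1606 + 0.4034 + 0.0788 + 0.1473 = 0.7901 ≈ 0.790
Degrees of freedom = 4 − 1 = 3; critical value at α = 0.05 is 7.815.
Since 0.790 < 7.815, we fail to reject the null hypothesis — the data are consistent with the 9:3:3:1 ratio.

0.790; consistent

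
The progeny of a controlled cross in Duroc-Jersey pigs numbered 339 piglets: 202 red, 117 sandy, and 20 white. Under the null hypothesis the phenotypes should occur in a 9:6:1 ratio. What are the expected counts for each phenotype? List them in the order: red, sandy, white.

The 9:6:1 ratio has 16 parts, so with N = 339 the expected counts are:
  red: 339 × 9/16 = 190.6875
  sandy: 339 × 6/16 = 127.125
  white: 339 × 1/16 = 21.1875

190.6875, 127.125, 21.1875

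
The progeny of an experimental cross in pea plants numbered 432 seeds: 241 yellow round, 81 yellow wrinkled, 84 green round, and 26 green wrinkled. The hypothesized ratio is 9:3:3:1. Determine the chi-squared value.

Expected counts for N = 432 under a 9:3:3:1 ratio (total parts = 16):
  yellow round: 432 × 9/16 = 243
  yellow wrinkled: 432 × 3/16 = 81
  green round: 432 × 3/16 = 81
  green wrinkled: 432 × 1/16 = 27
χ² = Σ (O − E)² / E
  yellow round: (241 − 243)² / 243 = 0.0165
  yellow wrinkled: (81 − 81)² / 81 = 0.0000
  green round: (84 − 81)² / 81 = 0.1111
  green wrinkled: (26 − 27)² / 27 = 0.0370
χ² = 0.0165 + 0.0000 + 0.1111 + 0.0370 = 0.1646 ≈ 0.165

0.165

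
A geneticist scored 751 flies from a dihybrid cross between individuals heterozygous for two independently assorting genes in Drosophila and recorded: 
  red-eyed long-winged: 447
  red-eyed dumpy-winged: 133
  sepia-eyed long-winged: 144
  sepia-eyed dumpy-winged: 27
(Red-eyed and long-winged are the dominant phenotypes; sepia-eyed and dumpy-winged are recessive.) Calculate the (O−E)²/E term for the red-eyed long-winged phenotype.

1.428

A dihybrid F₂ with independent assortment and complete dominance at both loci gives a 9:3:3:1 phenotypic ratio.
Under the 9:3:3:1 hypothesis (Σ ratio = 16, N = 751):
  red-eyed long-winged: 751 × 9/16 = 422.4375
  red-eyed dumpy-winged: 751 × 3/16 = 140.8125
  sepia-eyed long-winged: 751 × 3/16 = 140.8125
  sepia-eyed dumpy-winged: 751 × 1/16 = 46.9375
Contribution of red-eyed long-winged: (447 − 422.4375)² / 422.4375 = 1.4282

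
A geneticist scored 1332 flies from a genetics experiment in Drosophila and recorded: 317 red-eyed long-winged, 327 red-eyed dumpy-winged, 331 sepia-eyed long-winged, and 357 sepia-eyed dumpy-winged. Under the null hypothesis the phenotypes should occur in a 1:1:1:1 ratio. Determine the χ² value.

Under the 1:1:1:1 hypothesis (Σ ratio = 4, N = 1332):
  red-eyed long-winged: 1332 × 1/4 = 333
  red-eyed dumpy-winged: 1332 × 1/4 = 333
  sepia-eyed long-winged: 1332 × 1/4 = 333
  sepia-eyed dumpy-winged: 1332 × 1/4 = 333
χ² = Σ (O − E)² / E
  red-eyed long-winged: (317 − 333)² / 333 = 0.7688
  red-eyed dumpy-winged: (327 − 333)² / 333 = 0.1081
  sepia-eyed long-winged: (331 − 333)² / 333 = 0.0120
  sepia-eyed dumpy-winged: (357 − 333)² / 333 = 1.7297
χ² = 0.7688 + 0.1081 + 0.0120 + 1.7297 = 2.6186 ≈ 2.619

2.619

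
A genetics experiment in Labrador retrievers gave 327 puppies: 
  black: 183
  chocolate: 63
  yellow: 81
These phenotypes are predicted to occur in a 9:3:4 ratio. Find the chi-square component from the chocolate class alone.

0.046

Under the 9:3:4 hypothesis (Σ ratio = 16, N = 327):
  black: 327 × 9/16 = 183.9375
  chocolate: 327 × 3/16 = 61.3125
  yellow: 327 × 4/16 = 81.75
Contribution of chocolate: (63 − 61.3125)² / 61.3125 = 0.0464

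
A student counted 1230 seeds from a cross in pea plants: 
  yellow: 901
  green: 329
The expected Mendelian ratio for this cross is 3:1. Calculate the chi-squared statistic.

Under the 3:1 hypothesis (Σ ratio = 4, N = 1230):
  yellow: 1230 × 3/4 = 922.5
  green: 1230 × 1/4 = 307.5
χ² = Σ (O − E)² / E
  yellow: (901 − 922.5)² / 922.5 = 0.5011
  green: (329 − 307.5)² / 307.5 = 1.5033
χ² = 0.5011 + 1.5033 = 2.0044 ≈ 2.004

2.004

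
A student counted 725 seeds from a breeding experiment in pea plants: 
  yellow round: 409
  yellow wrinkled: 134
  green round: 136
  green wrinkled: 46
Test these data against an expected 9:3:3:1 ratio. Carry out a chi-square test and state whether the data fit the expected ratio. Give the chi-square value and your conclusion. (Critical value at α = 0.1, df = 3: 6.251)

Expected counts for N = 725 under a 9:3:3:1 ratio (total parts = 16):
  yellow round: 725 × 9/16 = 407.8125
  yellow wrinkled: 725 × 3/16 = 135.9375
  green round: 725 × 3/16 = 135.9375
  green wrinkled: 725 × 1/16 = 45.3125
χ² = Σ (O − E)² / E
  yellow round: (409 − 407.8125)² / 407.8125 = 0.0035
  yellow wrinkled: (134 − 135.9375)² / 135.9375 = 0.0276
  green round: (136 − 135.9375)² / 135.9375 = 0.0000
  green wrinkled: (46 − 45.3125)² / 45.3125 = 0.0104
χ² = 0.0035 + 0.0276 + 0.0000 + 0.0104 = 0.0415 ≈ 0.042
Degrees of freedom = 4 − 1 = 3; critical value at α = 0.1 is 6.251.
Since 0.042 < 6.251, we fail to reject the null hypothesis — the data are consistent with the 9:3:3:1 ratio.

0.042; consistent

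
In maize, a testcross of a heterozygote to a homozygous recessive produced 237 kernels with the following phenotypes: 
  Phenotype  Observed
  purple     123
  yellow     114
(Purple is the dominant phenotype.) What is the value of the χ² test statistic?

A testcross of a heterozygote (Aa × aa) gives a 1:1 phenotypic ratio.
Total ratio parts = 2. Expected numbers out of 237:
  purple: 237 × 1/2 = 118.5
  yellow: 237 × 1/2 = 118.5
χ² = Σ (O − E)² / E
  purple: (123 − 118.5)² / 118.5 = 0.1709
  yellow: (114 − 118.5)² / 118.5 = 0.1709
χ² = 0.1709 + 0.1709 = 0.3418 ≈ 0.342

0.342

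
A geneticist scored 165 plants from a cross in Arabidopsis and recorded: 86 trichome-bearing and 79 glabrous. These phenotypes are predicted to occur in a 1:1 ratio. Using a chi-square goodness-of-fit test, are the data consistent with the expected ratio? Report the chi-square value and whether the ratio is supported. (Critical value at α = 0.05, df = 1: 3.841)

Total ratio parts = 2. Expected numbers out of 165:
  trichome-bearing: 165 × 1/2 = 82.5
  glabrous: 165 × 1/2 = 82.5
χ² = Σ (O − E)² / E
  trichome-bearing: (86 − 82.5)² / 82.5 = 0.1485
  glabrous: (79 − 82.5)² / 82.5 = 0.1485
χ² = 0.1485 + 0.1485 = 0.297
Degrees of freedom = 2 − 1 = 1; critical value at α = 0.05 is 3.841.
Since 0.297 < 3.841, we fail to reject the null hypothesis — the data are consistent with the 1:1 ratio.

0.297; consistent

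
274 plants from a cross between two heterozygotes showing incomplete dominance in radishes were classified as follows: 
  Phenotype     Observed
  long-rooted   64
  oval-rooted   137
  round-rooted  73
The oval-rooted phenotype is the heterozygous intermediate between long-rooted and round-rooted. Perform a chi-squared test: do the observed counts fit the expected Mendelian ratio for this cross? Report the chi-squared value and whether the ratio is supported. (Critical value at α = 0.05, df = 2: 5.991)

With incomplete dominance, a heterozygote × heterozygote cross gives a 1:2:1 phenotypic ratio.
Expected counts for N = 274 under a 1:2:1 ratio (total parts = 4):
  long-rooted: 274 × 1/4 = 68.5
  oval-rooted: 274 × 2/4 = 137
  round-rooted: 274 × 1/4 = 68.5
χ² = Σ (O − E)² / E
  long-rooted: (64 − 68.5)² / 68.5 = 0.2956
  oval-rooted: (137 − 137)² / 137 = 0.0000
  round-rooted: (73 − 68.5)² / 68.5 = 0.2956
χ² = 0.2956 + 0.0000 + 0.2956 = 0.5912 ≈ 0.591
Degrees of freedom = 3 − 1 = 2; critical value at α = 0.05 is 5.991.
Since 0.591 < 5.991, we fail to reject the null hypothesis — the data are consistent with the 1:2:1 ratio.

0.591; consistent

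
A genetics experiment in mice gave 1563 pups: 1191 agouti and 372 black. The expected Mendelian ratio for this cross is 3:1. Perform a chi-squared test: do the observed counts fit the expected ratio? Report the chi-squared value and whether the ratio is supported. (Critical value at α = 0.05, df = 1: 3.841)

The 3:1 ratio has 4 parts, so with N = 1563 the expected counts are:
  agouti: 1563 × 3/4 = 1172.25
  black: 1563 × 1/4 = 390.75
χ² = Σ (O − E)² / E
  agouti: (1191 − 1172.25)² / 1172.25 = 0.2999
  black: (372 − 390.75)² / 390.75 = 0.8997
χ² = 0.2999 + 0.8997 = 1.1996 ≈ 1.200
Degrees of freedom = 2 − 1 = 1; critical value at α = 0.05 is 3.841.
Since 1.200 < 3.841, we fail to reject the null hypothesis — the data are consistent with the 3:1 ratio.

1.200; consistent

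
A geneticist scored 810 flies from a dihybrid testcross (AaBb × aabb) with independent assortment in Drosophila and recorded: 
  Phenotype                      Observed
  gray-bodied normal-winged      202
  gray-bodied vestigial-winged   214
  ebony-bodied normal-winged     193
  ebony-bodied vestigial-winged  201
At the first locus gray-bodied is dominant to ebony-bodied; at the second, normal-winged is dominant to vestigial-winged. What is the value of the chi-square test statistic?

1.111

A dihybrid testcross with independent assortment gives a 1:1:1:1 ratio.
Under the 1:1:1:1 hypothesis (Σ ratio = 4, N = 810):
  gray-bodied normal-winged: 810 × 1/4 = 202.5
  gray-bodied vestigial-winged: 810 × 1/4 = 202.5
  ebony-bodied normal-winged: 810 × 1/4 = 202.5
  ebony-bodied vestigial-winged: 810 × 1/4 = 202.5
χ² = Σ (O − E)² / E
  gray-bodied normal-winged: (202 − 202.5)² / 202.5 = 0.0012
  gray-bodied vestigial-winged: (214 − 202.5)² / 202.5 = 0.6531
  ebony-bodied normal-winged: (193 − 202.5)² / 202.5 = 0.4457
  ebony-bodied vestigial-winged: (201 − 202.5)² / 202.5 = 0.0111
χ² = 0.0012 + 0.6531 + 0.4457 + 0.0111 = 1.1111 ≈ 1.111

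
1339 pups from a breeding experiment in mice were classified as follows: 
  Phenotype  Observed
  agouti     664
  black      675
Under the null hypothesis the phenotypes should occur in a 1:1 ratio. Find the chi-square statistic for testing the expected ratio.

Total ratio parts = 2. Expected numbers out of 1339:
  agouti: 1339 × 1/2 = 669.5
  black: 1339 × 1/2 = 669.5
χ² = Σ (O − E)² / E
  agouti: (664 − 669.5)² / 669.5 = 0.0452
  black: (675 − 669.5)² / 669.5 = 0.0452
χ² = 0.0452 + 0.0452 = 0.0904 ≈ 0.090

0.090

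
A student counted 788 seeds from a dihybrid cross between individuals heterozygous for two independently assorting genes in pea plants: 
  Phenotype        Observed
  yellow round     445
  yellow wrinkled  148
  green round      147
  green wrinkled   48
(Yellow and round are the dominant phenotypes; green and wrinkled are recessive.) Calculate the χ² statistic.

0.043

A dihybrid F₂ with independent assortment and complete dominance at both loci gives a 9:3:3:1 phenotypic ratio.
Under the 9:3:3:1 hypothesis (Σ ratio = 16, N = 788):
  yellow round: 788 × 9/16 = 443.25
  yellow wrinkled: 788 × 3/16 = 147.75
  green round: 788 × 3/16 = 147.75
  green wrinkled: 788 × 1/16 = 49.25
χ² = Σ (O − E)² / E
  yellow round: (445 − 443.25)² / 443.25 = 0.0069
  yellow wrinkled: (148 − 147.75)² / 147.75 = 0.0004
  green round: (147 − 147.75)² / 147.75 = 0.0038
  green wrinkled: (48 − 49.25)² / 49.25 = 0.0317
χ² = 0.0069 + 0.0004 + 0.0038 + 0.0317 = 0.0428 ≈ 0.043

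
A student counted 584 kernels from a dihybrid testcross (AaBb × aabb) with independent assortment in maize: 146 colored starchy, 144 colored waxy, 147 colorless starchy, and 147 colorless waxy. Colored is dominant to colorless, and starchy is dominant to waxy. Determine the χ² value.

0.041

A dihybrid testcross with independent assortment gives a 1:1:1:1 ratio.
Total ratio parts = 4. Expected numbers out of 584:
  colored starchy: 584 × 1/4 = 146
  colored waxy: 584 × 1/4 = 146
  colorless starchy: 584 × 1/4 = 146
  colorless waxy: 584 × 1/4 = 146
χ² = Σ (O − E)² / E
  colored starchy: (146 − 146)² / 146 = 0.0000
  colored waxy: (144 − 146)² / 146 = 0.0274
  colorless starchy: (147 − 146)² / 146 = 0.0068
  colorless waxy: (147 − 146)² / 146 = 0.0068
χ² = 0.0000 + 0.0274 + 0.0068 + 0.0068 = 0.041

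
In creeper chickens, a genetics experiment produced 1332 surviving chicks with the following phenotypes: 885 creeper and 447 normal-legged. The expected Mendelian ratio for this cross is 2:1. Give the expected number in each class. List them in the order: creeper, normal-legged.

888, 444

Total ratio parts = 3. Expected numbers out of 1332:
  creeper: 1332 × 2/3 = 888
  normal-legged: 1332 × 1/3 = 444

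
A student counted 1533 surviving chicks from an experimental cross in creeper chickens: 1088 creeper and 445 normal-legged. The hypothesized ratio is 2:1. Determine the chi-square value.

The 2:1 ratio has 3 parts, so with N = 1533 the expected counts are:
  creeper: 1533 × 2/3 = 1022
  normal-legged: 1533 × 1/3 = 511
χ² = Σ (O − E)² / E
  creeper: (1088 − 1022)² / 1022 = 4.2622
  normal-legged: (445 − 511)² / 511 = 8.5245
χ² = 4.2622 + 8.5245 = 12.7867 ≈ 12.787

12.787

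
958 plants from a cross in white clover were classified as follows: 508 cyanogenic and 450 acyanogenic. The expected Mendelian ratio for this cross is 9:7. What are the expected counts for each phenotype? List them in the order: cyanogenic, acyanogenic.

Total ratio parts = 16. Expected numbers out of 958:
  cyanogenic: 958 × 9/16 = 538.875
  acyanogenic: 958 × 7/16 = 419.125

538.875, 419.125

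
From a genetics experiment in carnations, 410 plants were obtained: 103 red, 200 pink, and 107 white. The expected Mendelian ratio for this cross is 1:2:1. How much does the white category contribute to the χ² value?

0.198

The 1:2:1 ratio has 4 parts, so with N = 410 the expected counts are:
  red: 410 × 1/4 = 102.5
  pink: 410 × 2/4 = 205
  white: 410 × 1/4 = 102.5
Contribution of white: (107 − 102.5)² / 102.5 = 0.1976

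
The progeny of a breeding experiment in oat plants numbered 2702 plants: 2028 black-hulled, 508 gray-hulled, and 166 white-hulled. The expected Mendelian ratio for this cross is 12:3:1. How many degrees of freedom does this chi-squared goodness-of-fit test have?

2

A goodness-of-fit test with 3 phenotype classes has df = 3 − 1 = 2.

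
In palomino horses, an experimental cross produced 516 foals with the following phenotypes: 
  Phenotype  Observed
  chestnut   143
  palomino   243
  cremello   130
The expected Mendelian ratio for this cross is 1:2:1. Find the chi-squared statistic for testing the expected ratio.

2.399

Under the 1:2:1 hypothesis (Σ ratio = 4, N = 516):
  chestnut: 516 × 1/4 = 129
  palomino: 516 × 2/4 = 258
  cremello: 516 × 1/4 = 129
χ² = Σ (O − E)² / E
  chestnut: (143 − 129)² / 129 = 1.5194
  palomino: (243 − 258)² / 258 = 0.8721
  cremello: (130 − 129)² / 129 = 0.0078
χ² = 1.5194 + 0.8721 + 0.0078 = 2.3993 ≈ 2.399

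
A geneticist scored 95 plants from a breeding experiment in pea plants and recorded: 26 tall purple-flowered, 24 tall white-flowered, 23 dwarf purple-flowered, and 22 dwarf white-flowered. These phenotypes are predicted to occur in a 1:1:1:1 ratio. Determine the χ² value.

0.368

Total ratio parts = 4. Expected numbers out of 95:
  tall purple-flowered: 95 × 1/4 = 23.75
  tall white-flowered: 95 × 1/4 = 23.75
  dwarf purple-flowered: 95 × 1/4 = 23.75
  dwarf white-flowered: 95 × 1/4 = 23.75
χ² = Σ (O − E)² / E
  tall purple-flowered: (26 − 23.75)² / 23.75 = 0.2132
  tall white-flowered: (24 − 23.75)² / 23.75 = 0.0026
  dwarf purple-flowered: (23 − 23.75)² / 23.75 = 0.0237
  dwarf white-flowered: (22 − 23.75)² / 23.75 = 0.1289
χ² = 0.2132 + 0.0026 + 0.0237 + 0.1289 = 0.3684 ≈ 0.368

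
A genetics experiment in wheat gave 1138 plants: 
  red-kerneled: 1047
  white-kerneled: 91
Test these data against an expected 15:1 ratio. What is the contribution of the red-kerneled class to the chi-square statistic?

The 15:1 ratio has 16 parts, so with N = 1138 the expected counts are:
  red-kerneled: 1138 × 15/16 = 1066.875
  white-kerneled: 1138 × 1/16 = 71.125
Contribution of red-kerneled: (1047 − 1066.875)² / 1066.875 = 0.3703

0.370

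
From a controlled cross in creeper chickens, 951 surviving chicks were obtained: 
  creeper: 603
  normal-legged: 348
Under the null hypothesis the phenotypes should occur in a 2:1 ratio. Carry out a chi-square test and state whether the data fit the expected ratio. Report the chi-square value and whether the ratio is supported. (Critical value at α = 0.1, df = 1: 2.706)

4.547; not consistent

Under the 2:1 hypothesis (Σ ratio = 3, N = 951):
  creeper: 951 × 2/3 = 634
  normal-legged: 951 × 1/3 = 317
χ² = Σ (O − E)² / E
  creeper: (603 − 634)² / 634 = 1.5158
  normal-legged: (348 − 317)² / 317 = 3.0315
χ² = 1.5158 + 3.0315 = 4.5473 ≈ 4.547
Degrees of freedom = 2 − 1 = 1; critical value at α = 0.1 is 2.706.
Since 4.547 > 2.706, we reject the null hypothesis — the data do not fit the 2:1 ratio.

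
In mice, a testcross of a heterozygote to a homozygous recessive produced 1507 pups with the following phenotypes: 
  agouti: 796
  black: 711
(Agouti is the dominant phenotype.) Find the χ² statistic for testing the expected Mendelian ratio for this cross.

4.794

A testcross of a heterozygote (Aa × aa) gives a 1:1 phenotypic ratio.
Expected counts for N = 1507 under a 1:1 ratio (total parts = 2):
  agouti: 1507 × 1/2 = 753.5
  black: 1507 × 1/2 = 753.5
χ² = Σ (O − E)² / E
  agouti: (796 − 753.5)² / 753.5 = 2.3971
  black: (711 − 753.5)² / 753.5 = 2.3971
χ² = 2.3971 + 2.3971 = 4.7942 ≈ 4.794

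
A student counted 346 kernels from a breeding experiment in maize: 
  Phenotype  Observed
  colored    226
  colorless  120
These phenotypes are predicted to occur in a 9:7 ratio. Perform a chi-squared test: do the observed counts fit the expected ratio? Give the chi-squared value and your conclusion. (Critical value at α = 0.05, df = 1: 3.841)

Under the 9:7 hypothesis (Σ ratio = 16, N = 346):
  colored: 346 × 9/16 = 194.625
  colorless: 346 × 7/16 = 151.375
χ² = Σ (O − E)² / E
  colored: (226 − 194.625)² / 194.625 = 5.0579
  colorless: (120 − 151.375)² / 151.375 = 6.5030
χ² = 5.0579 + 6.5030 = 11.5609 ≈ 11.561
Degrees of freedom = 2 − 1 = 1; critical value at α = 0.05 is 3.841.
Since 11.561 > 3.841, we reject the null hypothesis — the data do not fit the 9:7 ratio.

11.561; not consistent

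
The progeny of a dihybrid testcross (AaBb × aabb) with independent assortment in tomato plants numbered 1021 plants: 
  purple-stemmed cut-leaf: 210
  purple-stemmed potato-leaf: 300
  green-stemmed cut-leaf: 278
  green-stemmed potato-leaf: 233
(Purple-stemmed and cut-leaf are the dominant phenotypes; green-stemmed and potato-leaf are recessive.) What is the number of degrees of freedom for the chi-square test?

A dihybrid testcross with independent assortment gives a 1:1:1:1 ratio.
A goodness-of-fit test with 4 phenotype classes has df = 4 − 1 = 3.

3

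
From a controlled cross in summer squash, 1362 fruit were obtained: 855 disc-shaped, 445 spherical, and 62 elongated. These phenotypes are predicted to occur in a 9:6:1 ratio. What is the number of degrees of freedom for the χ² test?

2

A goodness-of-fit test with 3 phenotype classes has df = 3 − 1 = 2.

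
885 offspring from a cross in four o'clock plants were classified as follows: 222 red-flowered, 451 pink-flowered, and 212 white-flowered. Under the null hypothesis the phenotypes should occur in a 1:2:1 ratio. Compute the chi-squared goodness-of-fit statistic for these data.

0.553

Total ratio parts = 4. Expected numbers out of 885:
  red-flowered: 885 × 1/4 = 221.25
  pink-flowered: 885 × 2/4 = 442.5
  white-flowered: 885 × 1/4 = 221.25
χ² = Σ (O − E)² / E
  red-flowered: (222 − 221.25)² / 221.25 = 0.0025
  pink-flowered: (451 − 442.5)² / 442.5 = 0.1633
  white-flowered: (212 − 221.25)² / 221.25 = 0.3867
χ² = 0.0025 + 0.1633 + 0.3867 = 0.5525 ≈ 0.553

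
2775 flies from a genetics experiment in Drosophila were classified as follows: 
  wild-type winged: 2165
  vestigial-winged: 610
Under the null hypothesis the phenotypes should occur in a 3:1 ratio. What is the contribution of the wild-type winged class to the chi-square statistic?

3.370

Under the 3:1 hypothesis (Σ ratio = 4, N = 2775):
  wild-type winged: 2775 × 3/4 = 2081.25
  vestigial-winged: 2775 × 1/4 = 693.75
Contribution of wild-type winged: (2165 − 2081.25)² / 2081.25 = 3.3701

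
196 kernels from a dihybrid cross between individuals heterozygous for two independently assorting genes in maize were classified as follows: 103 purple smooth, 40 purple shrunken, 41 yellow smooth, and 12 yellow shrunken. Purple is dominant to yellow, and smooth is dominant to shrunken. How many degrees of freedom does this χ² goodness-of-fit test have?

A dihybrid F₂ with independent assortment and complete dominance at both loci gives a 9:3:3:1 phenotypic ratio.
A goodness-of-fit test with 4 phenotype classes has df = 4 − 1 = 3.

3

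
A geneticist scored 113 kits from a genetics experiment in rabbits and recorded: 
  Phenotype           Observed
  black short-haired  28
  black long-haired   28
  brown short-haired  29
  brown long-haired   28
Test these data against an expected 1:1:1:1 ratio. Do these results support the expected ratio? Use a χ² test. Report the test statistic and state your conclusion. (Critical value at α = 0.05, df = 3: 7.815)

0.027; consistent

Under the 1:1:1:1 hypothesis (Σ ratio = 4, N = 113):
  black short-haired: 113 × 1/4 = 28.25
  black long-haired: 113 × 1/4 = 28.25
  brown short-haired: 113 × 1/4 = 28.25
  brown long-haired: 113 × 1/4 = 28.25
χ² = Σ (O − E)² / E
  black short-haired: (28 − 28.25)² / 28.25 = 0.0022
  black long-haired: (28 − 28.25)² / 28.25 = 0.0022
  brown short-haired: (29 − 28.25)² / 28.25 = 0.0199
  brown long-haired: (28 − 28.25)² / 28.25 = 0.0022
χ² = 0.0022 + 0.0022 + 0.0199 + 0.0022 = 0.0265 ≈ 0.027
Degrees of freedom = 4 − 1 = 3; critical value at α = 0.05 is 7.815.
Since 0.027 < 7.815, we fail to reject the null hypothesis — the data are consistent with the 1:1:1:1 ratio.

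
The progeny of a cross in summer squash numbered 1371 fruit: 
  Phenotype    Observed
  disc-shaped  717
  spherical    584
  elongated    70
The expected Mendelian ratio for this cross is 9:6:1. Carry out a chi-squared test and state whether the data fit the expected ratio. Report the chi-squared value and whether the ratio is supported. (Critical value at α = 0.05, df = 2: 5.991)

16.176; not consistent

Total ratio parts = 16. Expected numbers out of 1371:
  disc-shaped: 1371 × 9/16 = 771.1875
  spherical: 1371 × 6/16 = 514.125
  elongated: 1371 × 1/16 = 85.6875
χ² = Σ (O − E)² / E
  disc-shaped: (717 − 771.1875)² / 771.1875 = 3.8075
  spherical: (584 − 514.125)² / 514.125 = 9.4967
  elongated: (70 − 85.6875)² / 85.6875 = 2.8720
χ² = 3.8075 + 9.4967 + 2.8720 = 16.1762 ≈ 16.176
Degrees of freedom = 3 − 1 = 2; critical value at α = 0.05 is 5.991.
Since 16.176 > 5.991, we reject the null hypothesis — the data do not fit the 9:6:1 ratio.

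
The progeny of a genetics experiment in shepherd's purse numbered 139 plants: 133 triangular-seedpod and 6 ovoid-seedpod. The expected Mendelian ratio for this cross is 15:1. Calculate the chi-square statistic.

The 15:1 ratio has 16 parts, so with N = 139 the expected counts are:
  triangular-seedpod: 139 × 15/16 = 130.3125
  ovoid-seedpod: 139 × 1/16 = 8.6875
χ² = Σ (O − E)² / E
  triangular-seedpod: (133 − 130.3125)² / 130.3125 = 0.0554
  ovoid-seedpod: (6 − 8.6875)² / 8.6875 = 0.8314
χ² = 0.0554 + 0.8314 = 0.8868 ≈ 0.887

0.887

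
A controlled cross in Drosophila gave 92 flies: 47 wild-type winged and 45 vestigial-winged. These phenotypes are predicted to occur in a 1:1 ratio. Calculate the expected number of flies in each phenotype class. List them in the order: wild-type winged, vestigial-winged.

46, 46

Expected counts for N = 92 under a 1:1 ratio (total parts = 2):
  wild-type winged: 92 × 1/2 = 46
  vestigial-winged: 92 × 1/2 = 46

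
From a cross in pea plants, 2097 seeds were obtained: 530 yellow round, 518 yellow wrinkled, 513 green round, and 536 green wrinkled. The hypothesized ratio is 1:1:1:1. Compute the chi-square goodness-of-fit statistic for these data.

0.642

Under the 1:1:1:1 hypothesis (Σ ratio = 4, N = 2097):
  yellow round: 2097 × 1/4 = 524.25
  yellow wrinkled: 2097 × 1/4 = 524.25
  green round: 2097 × 1/4 = 524.25
  green wrinkled: 2097 × 1/4 = 524.25
χ² = Σ (O − E)² / E
  yellow round: (530 − 524.25)² / 524.25 = 0.0631
  yellow wrinkled: (518 − 524.25)² / 524.25 = 0.0745
  green round: (513 − 524.25)² / 524.25 = 0.2414
  green wrinkled: (536 − 524.25)² / 524.25 = 0.2634
χ² = 0.0631 + 0.0745 + 0.2414 + 0.2634 = 0.6424 ≈ 0.642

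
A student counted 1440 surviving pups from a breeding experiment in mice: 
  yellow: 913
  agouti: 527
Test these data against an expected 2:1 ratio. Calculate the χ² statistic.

Total ratio parts = 3. Expected numbers out of 1440:
  yellow: 1440 × 2/3 = 960
  agouti: 1440 × 1/3 = 480
χ² = Σ (O − E)² / E
  yellow: (913 − 960)² / 960 = 2.3010
  agouti: (527 − 480)² / 480 = 4.6021
χ² = 2.3010 + 4.6021 = 6.9031 ≈ 6.903

6.903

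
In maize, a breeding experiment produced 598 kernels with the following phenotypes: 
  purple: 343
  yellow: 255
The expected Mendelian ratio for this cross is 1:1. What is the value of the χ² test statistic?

12.950

The 1:1 ratio has 2 parts, so with N = 598 the expected counts are:
  purple: 598 × 1/2 = 299
  yellow: 598 × 1/2 = 299
χ² = Σ (O − E)² / E
  purple: (343 − 299)² / 299 = 6.4749
  yellow: (255 − 299)² / 299 = 6.4749
χ² = 6.4749 + 6.4749 = 12.9498 ≈ 12.950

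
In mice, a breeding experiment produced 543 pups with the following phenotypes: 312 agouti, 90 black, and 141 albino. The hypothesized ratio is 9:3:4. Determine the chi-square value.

1.715

Under the 9:3:4 hypothesis (Σ ratio = 16, N = 543):
  agouti: 543 × 9/16 = 305.4375
  black: 543 × 3/16 = 101.8125
  albino: 543 × 4/16 = 135.75
χ² = Σ (O − E)² / E
  agouti: (312 − 305.4375)² / 305.4375 = 0.1410
  black: (90 − 101.8125)² / 101.8125 = 1.3705
  albino: (141 − 135.75)² / 135.75 = 0.2030
χ² = 0.1410 + 1.3705 + 0.2030 = 1.7145 ≈ 1.715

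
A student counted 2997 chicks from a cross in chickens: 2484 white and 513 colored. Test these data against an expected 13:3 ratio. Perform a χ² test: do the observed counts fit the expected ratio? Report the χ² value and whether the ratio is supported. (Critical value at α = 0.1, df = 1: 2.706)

5.245; not consistent

Total ratio parts = 16. Expected numbers out of 2997:
  white: 2997 × 13/16 = 2435.0625
  colored: 2997 × 3/16 = 561.9375
χ² = Σ (O − E)² / E
  white: (2484 − 2435.0625)² / 2435.0625 = 0.9835
  colored: (513 − 561.9375)² / 561.9375 = 4.2618
χ² = 0.9835 + 4.2618 = 5.2453 ≈ 5.245
Degrees of freedom = 2 − 1 = 1; critical value at α = 0.1 is 2.706.
Since 5.245 > 2.706, we reject the null hypothesis — the data do not fit the 13:3 ratio.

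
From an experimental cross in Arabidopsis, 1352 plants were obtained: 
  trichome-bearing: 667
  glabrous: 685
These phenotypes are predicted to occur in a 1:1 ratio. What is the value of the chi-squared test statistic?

0.240

Expected counts for N = 1352 under a 1:1 ratio (total parts = 2):
  trichome-bearing: 1352 × 1/2 = 676
  glabrous: 1352 × 1/2 = 676
χ² = Σ (O − E)² / E
  trichome-bearing: (667 − 676)² / 676 = 0.1198
  glabrous: (685 − 676)² / 676 = 0.1198
χ² = 0.1198 + 0.1198 = 0.2396 ≈ 0.240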